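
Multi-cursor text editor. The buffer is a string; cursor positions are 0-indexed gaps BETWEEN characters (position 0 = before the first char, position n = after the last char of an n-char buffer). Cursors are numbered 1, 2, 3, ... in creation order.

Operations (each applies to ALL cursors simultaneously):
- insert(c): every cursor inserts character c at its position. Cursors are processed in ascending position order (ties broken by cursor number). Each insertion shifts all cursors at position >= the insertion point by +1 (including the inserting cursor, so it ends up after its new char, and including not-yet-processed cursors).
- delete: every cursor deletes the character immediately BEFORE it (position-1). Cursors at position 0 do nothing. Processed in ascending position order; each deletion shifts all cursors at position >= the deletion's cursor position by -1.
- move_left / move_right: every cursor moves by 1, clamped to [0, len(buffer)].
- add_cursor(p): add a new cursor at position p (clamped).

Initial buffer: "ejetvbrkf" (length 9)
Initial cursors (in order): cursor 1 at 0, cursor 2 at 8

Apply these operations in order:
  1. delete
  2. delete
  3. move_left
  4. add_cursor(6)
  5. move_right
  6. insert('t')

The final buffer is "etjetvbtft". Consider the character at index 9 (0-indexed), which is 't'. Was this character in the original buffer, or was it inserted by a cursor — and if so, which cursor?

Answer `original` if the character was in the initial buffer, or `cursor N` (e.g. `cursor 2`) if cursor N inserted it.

Answer: cursor 3

Derivation:
After op 1 (delete): buffer="ejetvbrf" (len 8), cursors c1@0 c2@7, authorship ........
After op 2 (delete): buffer="ejetvbf" (len 7), cursors c1@0 c2@6, authorship .......
After op 3 (move_left): buffer="ejetvbf" (len 7), cursors c1@0 c2@5, authorship .......
After op 4 (add_cursor(6)): buffer="ejetvbf" (len 7), cursors c1@0 c2@5 c3@6, authorship .......
After op 5 (move_right): buffer="ejetvbf" (len 7), cursors c1@1 c2@6 c3@7, authorship .......
After op 6 (insert('t')): buffer="etjetvbtft" (len 10), cursors c1@2 c2@8 c3@10, authorship .1.....2.3
Authorship (.=original, N=cursor N): . 1 . . . . . 2 . 3
Index 9: author = 3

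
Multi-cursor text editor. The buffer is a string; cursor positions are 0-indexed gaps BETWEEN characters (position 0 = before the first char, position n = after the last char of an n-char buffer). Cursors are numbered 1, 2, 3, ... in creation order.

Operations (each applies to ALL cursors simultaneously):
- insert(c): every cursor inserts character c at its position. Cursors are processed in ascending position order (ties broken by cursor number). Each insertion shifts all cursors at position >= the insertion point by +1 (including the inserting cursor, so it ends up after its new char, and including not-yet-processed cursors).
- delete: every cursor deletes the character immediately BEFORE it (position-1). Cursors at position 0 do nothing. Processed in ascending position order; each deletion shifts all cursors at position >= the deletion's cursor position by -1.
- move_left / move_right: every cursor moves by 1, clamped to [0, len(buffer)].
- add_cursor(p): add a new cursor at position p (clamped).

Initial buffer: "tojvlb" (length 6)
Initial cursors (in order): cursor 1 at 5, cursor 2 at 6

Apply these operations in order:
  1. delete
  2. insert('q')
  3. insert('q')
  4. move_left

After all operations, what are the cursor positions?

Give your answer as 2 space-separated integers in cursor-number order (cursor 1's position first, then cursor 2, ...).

After op 1 (delete): buffer="tojv" (len 4), cursors c1@4 c2@4, authorship ....
After op 2 (insert('q')): buffer="tojvqq" (len 6), cursors c1@6 c2@6, authorship ....12
After op 3 (insert('q')): buffer="tojvqqqq" (len 8), cursors c1@8 c2@8, authorship ....1212
After op 4 (move_left): buffer="tojvqqqq" (len 8), cursors c1@7 c2@7, authorship ....1212

Answer: 7 7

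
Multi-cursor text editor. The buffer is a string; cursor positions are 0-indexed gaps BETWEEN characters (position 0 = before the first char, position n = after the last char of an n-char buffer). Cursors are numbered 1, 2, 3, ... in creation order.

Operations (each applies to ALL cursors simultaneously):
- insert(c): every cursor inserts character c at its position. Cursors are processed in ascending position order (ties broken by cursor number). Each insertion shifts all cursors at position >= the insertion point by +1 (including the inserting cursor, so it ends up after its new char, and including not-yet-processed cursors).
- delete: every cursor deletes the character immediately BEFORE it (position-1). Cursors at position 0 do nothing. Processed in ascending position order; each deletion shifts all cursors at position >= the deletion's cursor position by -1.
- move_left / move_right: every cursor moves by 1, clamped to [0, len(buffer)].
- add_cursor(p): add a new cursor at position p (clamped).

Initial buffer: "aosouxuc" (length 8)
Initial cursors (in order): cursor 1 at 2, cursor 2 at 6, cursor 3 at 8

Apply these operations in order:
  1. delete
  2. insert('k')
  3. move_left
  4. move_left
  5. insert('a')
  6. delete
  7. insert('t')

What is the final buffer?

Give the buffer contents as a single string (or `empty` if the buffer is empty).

Answer: taksotuktuk

Derivation:
After op 1 (delete): buffer="asouu" (len 5), cursors c1@1 c2@4 c3@5, authorship .....
After op 2 (insert('k')): buffer="aksoukuk" (len 8), cursors c1@2 c2@6 c3@8, authorship .1...2.3
After op 3 (move_left): buffer="aksoukuk" (len 8), cursors c1@1 c2@5 c3@7, authorship .1...2.3
After op 4 (move_left): buffer="aksoukuk" (len 8), cursors c1@0 c2@4 c3@6, authorship .1...2.3
After op 5 (insert('a')): buffer="aaksoaukauk" (len 11), cursors c1@1 c2@6 c3@9, authorship 1.1..2.23.3
After op 6 (delete): buffer="aksoukuk" (len 8), cursors c1@0 c2@4 c3@6, authorship .1...2.3
After op 7 (insert('t')): buffer="taksotuktuk" (len 11), cursors c1@1 c2@6 c3@9, authorship 1.1..2.23.3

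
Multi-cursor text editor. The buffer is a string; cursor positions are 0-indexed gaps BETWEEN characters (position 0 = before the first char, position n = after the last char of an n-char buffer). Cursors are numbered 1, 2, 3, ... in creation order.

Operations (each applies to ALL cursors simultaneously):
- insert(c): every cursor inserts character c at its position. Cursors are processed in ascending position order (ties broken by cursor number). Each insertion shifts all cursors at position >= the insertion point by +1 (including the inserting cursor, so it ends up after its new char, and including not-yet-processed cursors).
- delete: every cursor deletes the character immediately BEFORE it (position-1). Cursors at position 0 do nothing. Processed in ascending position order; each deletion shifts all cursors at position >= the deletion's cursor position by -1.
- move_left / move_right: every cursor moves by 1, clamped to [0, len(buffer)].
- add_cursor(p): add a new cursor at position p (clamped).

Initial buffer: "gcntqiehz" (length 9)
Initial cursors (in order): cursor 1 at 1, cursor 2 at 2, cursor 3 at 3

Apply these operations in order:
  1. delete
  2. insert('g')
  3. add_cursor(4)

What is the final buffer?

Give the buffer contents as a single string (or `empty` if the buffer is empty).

Answer: gggtqiehz

Derivation:
After op 1 (delete): buffer="tqiehz" (len 6), cursors c1@0 c2@0 c3@0, authorship ......
After op 2 (insert('g')): buffer="gggtqiehz" (len 9), cursors c1@3 c2@3 c3@3, authorship 123......
After op 3 (add_cursor(4)): buffer="gggtqiehz" (len 9), cursors c1@3 c2@3 c3@3 c4@4, authorship 123......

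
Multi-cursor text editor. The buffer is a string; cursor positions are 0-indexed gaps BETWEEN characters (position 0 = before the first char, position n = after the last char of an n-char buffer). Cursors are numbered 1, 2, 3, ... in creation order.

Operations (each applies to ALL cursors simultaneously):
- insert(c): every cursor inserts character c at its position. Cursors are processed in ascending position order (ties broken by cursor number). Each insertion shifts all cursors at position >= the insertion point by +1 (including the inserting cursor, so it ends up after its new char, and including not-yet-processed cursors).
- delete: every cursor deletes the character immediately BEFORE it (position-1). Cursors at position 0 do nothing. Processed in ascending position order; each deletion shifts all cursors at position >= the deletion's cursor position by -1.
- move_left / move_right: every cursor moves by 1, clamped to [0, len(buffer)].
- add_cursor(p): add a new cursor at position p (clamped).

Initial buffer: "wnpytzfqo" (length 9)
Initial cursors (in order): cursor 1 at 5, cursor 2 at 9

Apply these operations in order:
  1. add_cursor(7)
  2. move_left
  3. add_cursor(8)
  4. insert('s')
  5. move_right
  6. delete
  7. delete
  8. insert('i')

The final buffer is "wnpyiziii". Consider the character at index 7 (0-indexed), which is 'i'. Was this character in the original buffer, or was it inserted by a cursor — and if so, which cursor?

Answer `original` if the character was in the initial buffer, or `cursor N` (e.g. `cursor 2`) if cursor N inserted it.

After op 1 (add_cursor(7)): buffer="wnpytzfqo" (len 9), cursors c1@5 c3@7 c2@9, authorship .........
After op 2 (move_left): buffer="wnpytzfqo" (len 9), cursors c1@4 c3@6 c2@8, authorship .........
After op 3 (add_cursor(8)): buffer="wnpytzfqo" (len 9), cursors c1@4 c3@6 c2@8 c4@8, authorship .........
After op 4 (insert('s')): buffer="wnpystzsfqsso" (len 13), cursors c1@5 c3@8 c2@12 c4@12, authorship ....1..3..24.
After op 5 (move_right): buffer="wnpystzsfqsso" (len 13), cursors c1@6 c3@9 c2@13 c4@13, authorship ....1..3..24.
After op 6 (delete): buffer="wnpyszsqs" (len 9), cursors c1@5 c3@7 c2@9 c4@9, authorship ....1.3.2
After op 7 (delete): buffer="wnpyz" (len 5), cursors c1@4 c2@5 c3@5 c4@5, authorship .....
After op 8 (insert('i')): buffer="wnpyiziii" (len 9), cursors c1@5 c2@9 c3@9 c4@9, authorship ....1.234
Authorship (.=original, N=cursor N): . . . . 1 . 2 3 4
Index 7: author = 3

Answer: cursor 3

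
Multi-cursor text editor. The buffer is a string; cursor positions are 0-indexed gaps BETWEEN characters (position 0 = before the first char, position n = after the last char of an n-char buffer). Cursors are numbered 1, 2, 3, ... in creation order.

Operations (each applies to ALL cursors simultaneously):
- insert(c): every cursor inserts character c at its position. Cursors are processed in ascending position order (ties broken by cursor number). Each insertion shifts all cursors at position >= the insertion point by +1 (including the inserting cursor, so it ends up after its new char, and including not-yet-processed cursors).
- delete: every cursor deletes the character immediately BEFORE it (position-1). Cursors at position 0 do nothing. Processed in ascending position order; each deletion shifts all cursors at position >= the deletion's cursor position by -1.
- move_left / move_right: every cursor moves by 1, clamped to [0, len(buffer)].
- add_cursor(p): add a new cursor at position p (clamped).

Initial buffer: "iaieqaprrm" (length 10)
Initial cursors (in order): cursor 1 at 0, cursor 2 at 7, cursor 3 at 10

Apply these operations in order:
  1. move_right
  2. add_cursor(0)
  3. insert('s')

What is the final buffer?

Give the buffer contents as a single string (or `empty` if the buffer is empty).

After op 1 (move_right): buffer="iaieqaprrm" (len 10), cursors c1@1 c2@8 c3@10, authorship ..........
After op 2 (add_cursor(0)): buffer="iaieqaprrm" (len 10), cursors c4@0 c1@1 c2@8 c3@10, authorship ..........
After op 3 (insert('s')): buffer="sisaieqaprsrms" (len 14), cursors c4@1 c1@3 c2@11 c3@14, authorship 4.1.......2..3

Answer: sisaieqaprsrms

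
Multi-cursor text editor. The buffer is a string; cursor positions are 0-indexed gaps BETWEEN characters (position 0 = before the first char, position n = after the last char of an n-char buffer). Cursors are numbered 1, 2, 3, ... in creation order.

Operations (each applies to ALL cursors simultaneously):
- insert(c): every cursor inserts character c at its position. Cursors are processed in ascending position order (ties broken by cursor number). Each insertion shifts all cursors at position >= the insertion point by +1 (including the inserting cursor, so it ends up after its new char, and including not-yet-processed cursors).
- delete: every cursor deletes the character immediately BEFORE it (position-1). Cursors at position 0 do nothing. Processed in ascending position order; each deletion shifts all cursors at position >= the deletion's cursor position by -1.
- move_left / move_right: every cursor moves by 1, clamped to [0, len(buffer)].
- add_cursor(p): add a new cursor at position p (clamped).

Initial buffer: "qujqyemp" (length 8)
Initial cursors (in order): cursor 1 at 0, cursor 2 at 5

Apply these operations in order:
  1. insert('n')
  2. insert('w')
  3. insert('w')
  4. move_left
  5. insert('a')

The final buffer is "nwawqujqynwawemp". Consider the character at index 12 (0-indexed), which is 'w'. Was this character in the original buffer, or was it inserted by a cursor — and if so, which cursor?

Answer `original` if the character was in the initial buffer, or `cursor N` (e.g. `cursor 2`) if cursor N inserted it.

After op 1 (insert('n')): buffer="nqujqynemp" (len 10), cursors c1@1 c2@7, authorship 1.....2...
After op 2 (insert('w')): buffer="nwqujqynwemp" (len 12), cursors c1@2 c2@9, authorship 11.....22...
After op 3 (insert('w')): buffer="nwwqujqynwwemp" (len 14), cursors c1@3 c2@11, authorship 111.....222...
After op 4 (move_left): buffer="nwwqujqynwwemp" (len 14), cursors c1@2 c2@10, authorship 111.....222...
After op 5 (insert('a')): buffer="nwawqujqynwawemp" (len 16), cursors c1@3 c2@12, authorship 1111.....2222...
Authorship (.=original, N=cursor N): 1 1 1 1 . . . . . 2 2 2 2 . . .
Index 12: author = 2

Answer: cursor 2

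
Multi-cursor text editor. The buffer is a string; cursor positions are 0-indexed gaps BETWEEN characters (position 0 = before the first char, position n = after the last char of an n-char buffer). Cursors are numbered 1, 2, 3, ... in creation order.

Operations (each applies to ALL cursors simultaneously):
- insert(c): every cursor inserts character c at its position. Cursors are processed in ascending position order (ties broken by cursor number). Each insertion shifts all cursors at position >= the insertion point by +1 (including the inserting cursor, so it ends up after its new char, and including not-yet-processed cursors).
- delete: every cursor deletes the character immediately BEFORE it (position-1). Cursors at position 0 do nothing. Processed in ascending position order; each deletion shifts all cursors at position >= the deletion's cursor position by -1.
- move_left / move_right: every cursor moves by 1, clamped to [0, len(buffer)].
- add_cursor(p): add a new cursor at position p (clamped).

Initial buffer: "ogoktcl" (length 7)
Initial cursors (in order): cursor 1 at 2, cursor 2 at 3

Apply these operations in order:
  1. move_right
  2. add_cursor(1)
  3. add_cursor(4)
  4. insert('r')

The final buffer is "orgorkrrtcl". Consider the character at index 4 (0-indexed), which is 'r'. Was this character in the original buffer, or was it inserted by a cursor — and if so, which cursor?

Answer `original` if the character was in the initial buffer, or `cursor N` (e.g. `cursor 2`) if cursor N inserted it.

After op 1 (move_right): buffer="ogoktcl" (len 7), cursors c1@3 c2@4, authorship .......
After op 2 (add_cursor(1)): buffer="ogoktcl" (len 7), cursors c3@1 c1@3 c2@4, authorship .......
After op 3 (add_cursor(4)): buffer="ogoktcl" (len 7), cursors c3@1 c1@3 c2@4 c4@4, authorship .......
After op 4 (insert('r')): buffer="orgorkrrtcl" (len 11), cursors c3@2 c1@5 c2@8 c4@8, authorship .3..1.24...
Authorship (.=original, N=cursor N): . 3 . . 1 . 2 4 . . .
Index 4: author = 1

Answer: cursor 1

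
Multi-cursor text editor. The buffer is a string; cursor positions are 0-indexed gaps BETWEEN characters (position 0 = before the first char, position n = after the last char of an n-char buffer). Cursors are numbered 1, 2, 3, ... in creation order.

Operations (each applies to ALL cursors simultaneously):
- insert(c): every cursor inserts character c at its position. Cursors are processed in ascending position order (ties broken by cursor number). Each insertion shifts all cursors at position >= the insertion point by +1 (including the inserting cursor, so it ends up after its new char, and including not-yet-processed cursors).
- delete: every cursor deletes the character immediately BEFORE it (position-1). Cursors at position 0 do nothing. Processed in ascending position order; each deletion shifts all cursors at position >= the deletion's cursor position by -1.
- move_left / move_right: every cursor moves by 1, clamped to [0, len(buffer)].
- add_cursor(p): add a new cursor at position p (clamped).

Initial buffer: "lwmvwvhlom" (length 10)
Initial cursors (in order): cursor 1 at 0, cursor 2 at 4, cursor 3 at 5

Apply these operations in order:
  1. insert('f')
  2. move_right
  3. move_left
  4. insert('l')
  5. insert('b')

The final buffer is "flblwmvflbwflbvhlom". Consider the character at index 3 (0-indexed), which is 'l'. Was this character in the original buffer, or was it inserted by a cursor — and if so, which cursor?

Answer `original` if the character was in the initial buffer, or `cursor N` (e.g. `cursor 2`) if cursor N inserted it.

Answer: original

Derivation:
After op 1 (insert('f')): buffer="flwmvfwfvhlom" (len 13), cursors c1@1 c2@6 c3@8, authorship 1....2.3.....
After op 2 (move_right): buffer="flwmvfwfvhlom" (len 13), cursors c1@2 c2@7 c3@9, authorship 1....2.3.....
After op 3 (move_left): buffer="flwmvfwfvhlom" (len 13), cursors c1@1 c2@6 c3@8, authorship 1....2.3.....
After op 4 (insert('l')): buffer="fllwmvflwflvhlom" (len 16), cursors c1@2 c2@8 c3@11, authorship 11....22.33.....
After op 5 (insert('b')): buffer="flblwmvflbwflbvhlom" (len 19), cursors c1@3 c2@10 c3@14, authorship 111....222.333.....
Authorship (.=original, N=cursor N): 1 1 1 . . . . 2 2 2 . 3 3 3 . . . . .
Index 3: author = original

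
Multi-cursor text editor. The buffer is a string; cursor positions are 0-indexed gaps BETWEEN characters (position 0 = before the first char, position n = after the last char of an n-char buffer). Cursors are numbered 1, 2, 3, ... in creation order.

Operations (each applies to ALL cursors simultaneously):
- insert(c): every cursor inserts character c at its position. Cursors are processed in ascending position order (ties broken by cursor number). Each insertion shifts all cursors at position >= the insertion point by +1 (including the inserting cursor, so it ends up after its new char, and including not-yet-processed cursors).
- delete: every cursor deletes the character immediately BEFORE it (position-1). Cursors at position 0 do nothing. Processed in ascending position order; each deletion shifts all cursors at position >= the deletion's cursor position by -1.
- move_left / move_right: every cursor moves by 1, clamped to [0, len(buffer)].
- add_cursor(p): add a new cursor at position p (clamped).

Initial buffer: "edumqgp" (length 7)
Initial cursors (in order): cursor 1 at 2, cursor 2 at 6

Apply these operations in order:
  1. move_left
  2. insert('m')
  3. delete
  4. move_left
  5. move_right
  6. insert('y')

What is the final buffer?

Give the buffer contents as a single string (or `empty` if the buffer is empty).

After op 1 (move_left): buffer="edumqgp" (len 7), cursors c1@1 c2@5, authorship .......
After op 2 (insert('m')): buffer="emdumqmgp" (len 9), cursors c1@2 c2@7, authorship .1....2..
After op 3 (delete): buffer="edumqgp" (len 7), cursors c1@1 c2@5, authorship .......
After op 4 (move_left): buffer="edumqgp" (len 7), cursors c1@0 c2@4, authorship .......
After op 5 (move_right): buffer="edumqgp" (len 7), cursors c1@1 c2@5, authorship .......
After op 6 (insert('y')): buffer="eydumqygp" (len 9), cursors c1@2 c2@7, authorship .1....2..

Answer: eydumqygp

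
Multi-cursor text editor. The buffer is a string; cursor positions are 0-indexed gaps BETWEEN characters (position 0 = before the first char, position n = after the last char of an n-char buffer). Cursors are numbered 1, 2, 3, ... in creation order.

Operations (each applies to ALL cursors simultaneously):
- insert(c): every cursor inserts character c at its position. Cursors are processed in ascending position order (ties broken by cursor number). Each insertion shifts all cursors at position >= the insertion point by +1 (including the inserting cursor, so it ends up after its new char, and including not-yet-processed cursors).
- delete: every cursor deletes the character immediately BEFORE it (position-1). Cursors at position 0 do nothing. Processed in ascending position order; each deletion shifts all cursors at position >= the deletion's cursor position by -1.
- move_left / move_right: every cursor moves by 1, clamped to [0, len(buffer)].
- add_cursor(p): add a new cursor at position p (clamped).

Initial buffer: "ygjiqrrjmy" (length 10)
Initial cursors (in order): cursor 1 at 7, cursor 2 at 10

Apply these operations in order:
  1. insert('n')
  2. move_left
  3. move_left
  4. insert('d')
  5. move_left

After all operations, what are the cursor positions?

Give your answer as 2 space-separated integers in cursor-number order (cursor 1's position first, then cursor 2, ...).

Answer: 6 11

Derivation:
After op 1 (insert('n')): buffer="ygjiqrrnjmyn" (len 12), cursors c1@8 c2@12, authorship .......1...2
After op 2 (move_left): buffer="ygjiqrrnjmyn" (len 12), cursors c1@7 c2@11, authorship .......1...2
After op 3 (move_left): buffer="ygjiqrrnjmyn" (len 12), cursors c1@6 c2@10, authorship .......1...2
After op 4 (insert('d')): buffer="ygjiqrdrnjmdyn" (len 14), cursors c1@7 c2@12, authorship ......1.1..2.2
After op 5 (move_left): buffer="ygjiqrdrnjmdyn" (len 14), cursors c1@6 c2@11, authorship ......1.1..2.2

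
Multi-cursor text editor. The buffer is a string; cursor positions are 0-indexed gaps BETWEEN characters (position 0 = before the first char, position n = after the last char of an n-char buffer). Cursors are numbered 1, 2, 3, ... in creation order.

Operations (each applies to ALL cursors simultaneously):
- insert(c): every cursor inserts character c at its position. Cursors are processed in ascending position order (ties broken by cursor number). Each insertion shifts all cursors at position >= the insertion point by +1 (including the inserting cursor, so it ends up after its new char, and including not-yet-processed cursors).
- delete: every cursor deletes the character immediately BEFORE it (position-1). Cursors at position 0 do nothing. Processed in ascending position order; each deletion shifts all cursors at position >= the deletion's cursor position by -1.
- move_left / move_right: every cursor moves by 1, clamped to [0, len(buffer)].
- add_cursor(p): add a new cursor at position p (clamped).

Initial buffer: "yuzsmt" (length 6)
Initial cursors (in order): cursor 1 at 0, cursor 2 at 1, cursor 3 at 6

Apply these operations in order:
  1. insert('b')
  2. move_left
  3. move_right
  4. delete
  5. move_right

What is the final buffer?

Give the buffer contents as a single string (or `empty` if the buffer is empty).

Answer: yuzsmt

Derivation:
After op 1 (insert('b')): buffer="bybuzsmtb" (len 9), cursors c1@1 c2@3 c3@9, authorship 1.2.....3
After op 2 (move_left): buffer="bybuzsmtb" (len 9), cursors c1@0 c2@2 c3@8, authorship 1.2.....3
After op 3 (move_right): buffer="bybuzsmtb" (len 9), cursors c1@1 c2@3 c3@9, authorship 1.2.....3
After op 4 (delete): buffer="yuzsmt" (len 6), cursors c1@0 c2@1 c3@6, authorship ......
After op 5 (move_right): buffer="yuzsmt" (len 6), cursors c1@1 c2@2 c3@6, authorship ......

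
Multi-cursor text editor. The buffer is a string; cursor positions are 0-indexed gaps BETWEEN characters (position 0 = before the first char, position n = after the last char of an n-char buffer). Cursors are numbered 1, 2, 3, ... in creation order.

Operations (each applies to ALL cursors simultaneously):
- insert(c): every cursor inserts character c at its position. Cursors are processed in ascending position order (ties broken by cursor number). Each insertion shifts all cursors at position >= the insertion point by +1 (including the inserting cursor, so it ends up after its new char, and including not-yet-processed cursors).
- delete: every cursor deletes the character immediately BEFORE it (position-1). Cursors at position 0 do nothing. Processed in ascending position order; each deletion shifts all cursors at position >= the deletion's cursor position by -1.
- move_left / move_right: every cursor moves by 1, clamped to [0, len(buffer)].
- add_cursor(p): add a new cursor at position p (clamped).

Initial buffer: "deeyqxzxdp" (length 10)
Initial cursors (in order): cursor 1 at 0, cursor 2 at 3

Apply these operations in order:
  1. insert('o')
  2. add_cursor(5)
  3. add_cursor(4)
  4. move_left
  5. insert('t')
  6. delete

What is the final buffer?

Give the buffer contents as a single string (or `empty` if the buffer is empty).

After op 1 (insert('o')): buffer="odeeoyqxzxdp" (len 12), cursors c1@1 c2@5, authorship 1...2.......
After op 2 (add_cursor(5)): buffer="odeeoyqxzxdp" (len 12), cursors c1@1 c2@5 c3@5, authorship 1...2.......
After op 3 (add_cursor(4)): buffer="odeeoyqxzxdp" (len 12), cursors c1@1 c4@4 c2@5 c3@5, authorship 1...2.......
After op 4 (move_left): buffer="odeeoyqxzxdp" (len 12), cursors c1@0 c4@3 c2@4 c3@4, authorship 1...2.......
After op 5 (insert('t')): buffer="todetettoyqxzxdp" (len 16), cursors c1@1 c4@5 c2@8 c3@8, authorship 11..4.232.......
After op 6 (delete): buffer="odeeoyqxzxdp" (len 12), cursors c1@0 c4@3 c2@4 c3@4, authorship 1...2.......

Answer: odeeoyqxzxdp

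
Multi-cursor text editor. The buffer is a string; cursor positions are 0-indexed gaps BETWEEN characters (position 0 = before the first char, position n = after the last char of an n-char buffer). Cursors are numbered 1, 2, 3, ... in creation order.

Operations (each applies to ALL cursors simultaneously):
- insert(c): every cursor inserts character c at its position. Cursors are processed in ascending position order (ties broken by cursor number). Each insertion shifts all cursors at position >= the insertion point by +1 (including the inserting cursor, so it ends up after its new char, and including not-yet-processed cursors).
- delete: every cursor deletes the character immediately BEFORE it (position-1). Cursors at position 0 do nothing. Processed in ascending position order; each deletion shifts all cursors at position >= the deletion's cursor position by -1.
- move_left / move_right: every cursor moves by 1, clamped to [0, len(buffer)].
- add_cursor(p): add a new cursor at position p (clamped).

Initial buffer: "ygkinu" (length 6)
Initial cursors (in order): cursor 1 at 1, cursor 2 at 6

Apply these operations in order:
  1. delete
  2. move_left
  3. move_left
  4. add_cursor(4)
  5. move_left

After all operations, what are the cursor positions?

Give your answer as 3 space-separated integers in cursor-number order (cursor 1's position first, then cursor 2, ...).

Answer: 0 1 3

Derivation:
After op 1 (delete): buffer="gkin" (len 4), cursors c1@0 c2@4, authorship ....
After op 2 (move_left): buffer="gkin" (len 4), cursors c1@0 c2@3, authorship ....
After op 3 (move_left): buffer="gkin" (len 4), cursors c1@0 c2@2, authorship ....
After op 4 (add_cursor(4)): buffer="gkin" (len 4), cursors c1@0 c2@2 c3@4, authorship ....
After op 5 (move_left): buffer="gkin" (len 4), cursors c1@0 c2@1 c3@3, authorship ....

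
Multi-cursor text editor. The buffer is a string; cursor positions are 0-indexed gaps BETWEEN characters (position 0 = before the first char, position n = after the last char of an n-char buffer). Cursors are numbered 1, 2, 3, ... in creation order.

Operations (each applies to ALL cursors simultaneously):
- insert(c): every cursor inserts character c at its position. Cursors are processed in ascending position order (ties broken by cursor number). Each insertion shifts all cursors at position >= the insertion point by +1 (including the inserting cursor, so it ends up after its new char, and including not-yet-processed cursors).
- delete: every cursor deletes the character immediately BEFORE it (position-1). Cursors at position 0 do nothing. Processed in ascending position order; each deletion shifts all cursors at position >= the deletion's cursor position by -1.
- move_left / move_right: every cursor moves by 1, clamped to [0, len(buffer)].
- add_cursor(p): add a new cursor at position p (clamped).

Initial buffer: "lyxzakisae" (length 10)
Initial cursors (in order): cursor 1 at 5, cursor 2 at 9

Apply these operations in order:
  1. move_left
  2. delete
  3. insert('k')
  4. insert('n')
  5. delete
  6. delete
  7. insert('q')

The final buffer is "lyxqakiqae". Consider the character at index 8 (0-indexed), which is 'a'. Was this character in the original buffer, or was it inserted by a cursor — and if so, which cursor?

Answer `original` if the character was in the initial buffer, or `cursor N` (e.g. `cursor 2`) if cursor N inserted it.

Answer: original

Derivation:
After op 1 (move_left): buffer="lyxzakisae" (len 10), cursors c1@4 c2@8, authorship ..........
After op 2 (delete): buffer="lyxakiae" (len 8), cursors c1@3 c2@6, authorship ........
After op 3 (insert('k')): buffer="lyxkakikae" (len 10), cursors c1@4 c2@8, authorship ...1...2..
After op 4 (insert('n')): buffer="lyxknakiknae" (len 12), cursors c1@5 c2@10, authorship ...11...22..
After op 5 (delete): buffer="lyxkakikae" (len 10), cursors c1@4 c2@8, authorship ...1...2..
After op 6 (delete): buffer="lyxakiae" (len 8), cursors c1@3 c2@6, authorship ........
After op 7 (insert('q')): buffer="lyxqakiqae" (len 10), cursors c1@4 c2@8, authorship ...1...2..
Authorship (.=original, N=cursor N): . . . 1 . . . 2 . .
Index 8: author = original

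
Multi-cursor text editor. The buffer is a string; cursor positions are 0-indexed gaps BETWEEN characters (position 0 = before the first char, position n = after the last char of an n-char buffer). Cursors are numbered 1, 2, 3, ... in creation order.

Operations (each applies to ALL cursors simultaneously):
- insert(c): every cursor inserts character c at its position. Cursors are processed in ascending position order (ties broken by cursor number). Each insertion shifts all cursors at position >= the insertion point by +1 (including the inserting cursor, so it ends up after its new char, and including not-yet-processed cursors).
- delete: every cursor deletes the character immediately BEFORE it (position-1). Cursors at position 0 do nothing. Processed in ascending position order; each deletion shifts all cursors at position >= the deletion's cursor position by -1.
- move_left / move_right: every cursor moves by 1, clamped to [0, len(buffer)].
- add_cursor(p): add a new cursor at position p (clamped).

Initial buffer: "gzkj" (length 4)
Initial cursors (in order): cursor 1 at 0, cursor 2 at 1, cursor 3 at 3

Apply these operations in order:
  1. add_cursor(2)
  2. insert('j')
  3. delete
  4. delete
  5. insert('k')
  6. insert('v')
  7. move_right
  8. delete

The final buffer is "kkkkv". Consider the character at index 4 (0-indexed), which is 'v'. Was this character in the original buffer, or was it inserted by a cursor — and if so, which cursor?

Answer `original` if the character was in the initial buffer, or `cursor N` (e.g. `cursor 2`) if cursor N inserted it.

After op 1 (add_cursor(2)): buffer="gzkj" (len 4), cursors c1@0 c2@1 c4@2 c3@3, authorship ....
After op 2 (insert('j')): buffer="jgjzjkjj" (len 8), cursors c1@1 c2@3 c4@5 c3@7, authorship 1.2.4.3.
After op 3 (delete): buffer="gzkj" (len 4), cursors c1@0 c2@1 c4@2 c3@3, authorship ....
After op 4 (delete): buffer="j" (len 1), cursors c1@0 c2@0 c3@0 c4@0, authorship .
After op 5 (insert('k')): buffer="kkkkj" (len 5), cursors c1@4 c2@4 c3@4 c4@4, authorship 1234.
After op 6 (insert('v')): buffer="kkkkvvvvj" (len 9), cursors c1@8 c2@8 c3@8 c4@8, authorship 12341234.
After op 7 (move_right): buffer="kkkkvvvvj" (len 9), cursors c1@9 c2@9 c3@9 c4@9, authorship 12341234.
After op 8 (delete): buffer="kkkkv" (len 5), cursors c1@5 c2@5 c3@5 c4@5, authorship 12341
Authorship (.=original, N=cursor N): 1 2 3 4 1
Index 4: author = 1

Answer: cursor 1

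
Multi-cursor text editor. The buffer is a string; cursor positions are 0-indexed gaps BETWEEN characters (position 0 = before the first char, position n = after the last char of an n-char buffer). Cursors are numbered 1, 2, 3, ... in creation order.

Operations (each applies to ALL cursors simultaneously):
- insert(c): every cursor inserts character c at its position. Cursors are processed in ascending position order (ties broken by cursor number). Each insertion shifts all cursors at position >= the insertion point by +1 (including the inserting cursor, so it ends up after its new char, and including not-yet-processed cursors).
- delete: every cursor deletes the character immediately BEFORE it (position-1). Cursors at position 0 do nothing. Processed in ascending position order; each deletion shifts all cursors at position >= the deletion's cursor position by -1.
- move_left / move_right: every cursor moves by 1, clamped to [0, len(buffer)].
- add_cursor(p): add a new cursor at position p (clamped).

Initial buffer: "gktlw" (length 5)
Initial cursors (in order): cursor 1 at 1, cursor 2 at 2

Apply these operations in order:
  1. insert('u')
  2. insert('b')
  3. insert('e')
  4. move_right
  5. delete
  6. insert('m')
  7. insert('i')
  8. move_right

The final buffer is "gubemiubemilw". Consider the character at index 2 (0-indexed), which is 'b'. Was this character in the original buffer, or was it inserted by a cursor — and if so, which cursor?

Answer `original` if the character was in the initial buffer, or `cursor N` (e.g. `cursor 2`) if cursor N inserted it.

After op 1 (insert('u')): buffer="gukutlw" (len 7), cursors c1@2 c2@4, authorship .1.2...
After op 2 (insert('b')): buffer="gubkubtlw" (len 9), cursors c1@3 c2@6, authorship .11.22...
After op 3 (insert('e')): buffer="gubekubetlw" (len 11), cursors c1@4 c2@8, authorship .111.222...
After op 4 (move_right): buffer="gubekubetlw" (len 11), cursors c1@5 c2@9, authorship .111.222...
After op 5 (delete): buffer="gubeubelw" (len 9), cursors c1@4 c2@7, authorship .111222..
After op 6 (insert('m')): buffer="gubemubemlw" (len 11), cursors c1@5 c2@9, authorship .11112222..
After op 7 (insert('i')): buffer="gubemiubemilw" (len 13), cursors c1@6 c2@11, authorship .1111122222..
After op 8 (move_right): buffer="gubemiubemilw" (len 13), cursors c1@7 c2@12, authorship .1111122222..
Authorship (.=original, N=cursor N): . 1 1 1 1 1 2 2 2 2 2 . .
Index 2: author = 1

Answer: cursor 1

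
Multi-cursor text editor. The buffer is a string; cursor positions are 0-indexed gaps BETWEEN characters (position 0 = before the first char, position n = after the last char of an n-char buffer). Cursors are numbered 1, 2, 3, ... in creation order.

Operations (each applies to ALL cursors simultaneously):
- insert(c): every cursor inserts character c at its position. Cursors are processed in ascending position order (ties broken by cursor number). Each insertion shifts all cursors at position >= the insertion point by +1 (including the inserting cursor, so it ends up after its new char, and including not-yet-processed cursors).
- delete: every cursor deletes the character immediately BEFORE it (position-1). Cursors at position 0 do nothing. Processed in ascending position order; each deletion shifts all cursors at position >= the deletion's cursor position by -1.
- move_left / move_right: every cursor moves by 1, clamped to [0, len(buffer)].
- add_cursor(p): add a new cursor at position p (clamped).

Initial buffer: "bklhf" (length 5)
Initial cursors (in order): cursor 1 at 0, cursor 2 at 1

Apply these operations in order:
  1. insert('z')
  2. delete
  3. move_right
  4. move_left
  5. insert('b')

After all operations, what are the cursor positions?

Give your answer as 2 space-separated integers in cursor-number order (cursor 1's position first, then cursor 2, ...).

Answer: 1 3

Derivation:
After op 1 (insert('z')): buffer="zbzklhf" (len 7), cursors c1@1 c2@3, authorship 1.2....
After op 2 (delete): buffer="bklhf" (len 5), cursors c1@0 c2@1, authorship .....
After op 3 (move_right): buffer="bklhf" (len 5), cursors c1@1 c2@2, authorship .....
After op 4 (move_left): buffer="bklhf" (len 5), cursors c1@0 c2@1, authorship .....
After op 5 (insert('b')): buffer="bbbklhf" (len 7), cursors c1@1 c2@3, authorship 1.2....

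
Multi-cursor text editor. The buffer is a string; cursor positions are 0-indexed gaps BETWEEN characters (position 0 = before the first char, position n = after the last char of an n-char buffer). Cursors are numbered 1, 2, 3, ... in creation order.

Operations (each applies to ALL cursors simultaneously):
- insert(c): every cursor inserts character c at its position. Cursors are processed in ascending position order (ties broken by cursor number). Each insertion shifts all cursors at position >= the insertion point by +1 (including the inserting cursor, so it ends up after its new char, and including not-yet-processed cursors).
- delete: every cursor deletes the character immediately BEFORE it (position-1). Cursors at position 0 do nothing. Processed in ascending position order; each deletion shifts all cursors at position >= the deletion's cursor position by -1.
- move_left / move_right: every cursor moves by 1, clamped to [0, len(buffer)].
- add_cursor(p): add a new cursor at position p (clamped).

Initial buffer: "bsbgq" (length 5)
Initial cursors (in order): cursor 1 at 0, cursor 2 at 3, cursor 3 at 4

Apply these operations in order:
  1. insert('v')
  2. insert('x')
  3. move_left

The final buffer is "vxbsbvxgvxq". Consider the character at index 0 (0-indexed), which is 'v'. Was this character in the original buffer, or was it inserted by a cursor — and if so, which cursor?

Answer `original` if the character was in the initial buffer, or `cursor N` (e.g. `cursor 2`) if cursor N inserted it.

Answer: cursor 1

Derivation:
After op 1 (insert('v')): buffer="vbsbvgvq" (len 8), cursors c1@1 c2@5 c3@7, authorship 1...2.3.
After op 2 (insert('x')): buffer="vxbsbvxgvxq" (len 11), cursors c1@2 c2@7 c3@10, authorship 11...22.33.
After op 3 (move_left): buffer="vxbsbvxgvxq" (len 11), cursors c1@1 c2@6 c3@9, authorship 11...22.33.
Authorship (.=original, N=cursor N): 1 1 . . . 2 2 . 3 3 .
Index 0: author = 1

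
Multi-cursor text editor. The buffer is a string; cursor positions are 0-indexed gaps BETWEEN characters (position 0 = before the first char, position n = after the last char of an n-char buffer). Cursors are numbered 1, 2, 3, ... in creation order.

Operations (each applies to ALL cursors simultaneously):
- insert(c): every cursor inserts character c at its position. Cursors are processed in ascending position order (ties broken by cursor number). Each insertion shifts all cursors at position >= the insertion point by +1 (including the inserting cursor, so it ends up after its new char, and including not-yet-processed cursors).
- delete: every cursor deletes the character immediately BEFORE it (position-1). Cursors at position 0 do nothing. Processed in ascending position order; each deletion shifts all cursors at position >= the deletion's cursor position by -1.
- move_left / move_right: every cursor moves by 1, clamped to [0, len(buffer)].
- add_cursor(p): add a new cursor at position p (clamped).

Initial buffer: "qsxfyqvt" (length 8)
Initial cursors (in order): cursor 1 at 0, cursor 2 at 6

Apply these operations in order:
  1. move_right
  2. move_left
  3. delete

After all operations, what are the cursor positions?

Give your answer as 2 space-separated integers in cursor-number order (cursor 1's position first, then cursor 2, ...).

Answer: 0 5

Derivation:
After op 1 (move_right): buffer="qsxfyqvt" (len 8), cursors c1@1 c2@7, authorship ........
After op 2 (move_left): buffer="qsxfyqvt" (len 8), cursors c1@0 c2@6, authorship ........
After op 3 (delete): buffer="qsxfyvt" (len 7), cursors c1@0 c2@5, authorship .......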